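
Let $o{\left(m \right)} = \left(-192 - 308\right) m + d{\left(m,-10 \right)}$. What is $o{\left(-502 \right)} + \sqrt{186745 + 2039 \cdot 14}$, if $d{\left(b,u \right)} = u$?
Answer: $250990 + \sqrt{215291} \approx 2.5145 \cdot 10^{5}$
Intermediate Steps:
$o{\left(m \right)} = -10 - 500 m$ ($o{\left(m \right)} = \left(-192 - 308\right) m - 10 = - 500 m - 10 = -10 - 500 m$)
$o{\left(-502 \right)} + \sqrt{186745 + 2039 \cdot 14} = \left(-10 - -251000\right) + \sqrt{186745 + 2039 \cdot 14} = \left(-10 + 251000\right) + \sqrt{186745 + 28546} = 250990 + \sqrt{215291}$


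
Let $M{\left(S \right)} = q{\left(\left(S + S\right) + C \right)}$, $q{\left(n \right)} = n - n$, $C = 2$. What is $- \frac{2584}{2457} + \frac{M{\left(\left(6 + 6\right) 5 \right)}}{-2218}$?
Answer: $- \frac{2584}{2457} \approx -1.0517$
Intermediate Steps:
$q{\left(n \right)} = 0$
$M{\left(S \right)} = 0$
$- \frac{2584}{2457} + \frac{M{\left(\left(6 + 6\right) 5 \right)}}{-2218} = - \frac{2584}{2457} + \frac{0}{-2218} = \left(-2584\right) \frac{1}{2457} + 0 \left(- \frac{1}{2218}\right) = - \frac{2584}{2457} + 0 = - \frac{2584}{2457}$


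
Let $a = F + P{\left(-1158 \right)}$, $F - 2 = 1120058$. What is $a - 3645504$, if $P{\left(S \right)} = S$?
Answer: $-2526602$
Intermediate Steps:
$F = 1120060$ ($F = 2 + 1120058 = 1120060$)
$a = 1118902$ ($a = 1120060 - 1158 = 1118902$)
$a - 3645504 = 1118902 - 3645504 = -2526602$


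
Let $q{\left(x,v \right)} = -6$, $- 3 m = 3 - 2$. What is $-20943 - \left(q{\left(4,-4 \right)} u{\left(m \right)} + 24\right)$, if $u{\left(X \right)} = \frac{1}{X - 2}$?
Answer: $- \frac{146787}{7} \approx -20970.0$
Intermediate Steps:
$m = - \frac{1}{3}$ ($m = - \frac{3 - 2}{3} = \left(- \frac{1}{3}\right) 1 = - \frac{1}{3} \approx -0.33333$)
$u{\left(X \right)} = \frac{1}{-2 + X}$
$-20943 - \left(q{\left(4,-4 \right)} u{\left(m \right)} + 24\right) = -20943 - \left(- \frac{6}{-2 - \frac{1}{3}} + 24\right) = -20943 - \left(- \frac{6}{- \frac{7}{3}} + 24\right) = -20943 - \left(\left(-6\right) \left(- \frac{3}{7}\right) + 24\right) = -20943 - \left(\frac{18}{7} + 24\right) = -20943 - \frac{186}{7} = - \frac{146787}{7}$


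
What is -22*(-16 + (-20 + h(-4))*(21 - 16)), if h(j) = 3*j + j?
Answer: 4312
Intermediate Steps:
h(j) = 4*j
-22*(-16 + (-20 + h(-4))*(21 - 16)) = -22*(-16 + (-20 + 4*(-4))*(21 - 16)) = -22*(-16 + (-20 - 16)*5) = -22*(-16 - 36*5) = -22*(-16 - 180) = -22*(-196) = 4312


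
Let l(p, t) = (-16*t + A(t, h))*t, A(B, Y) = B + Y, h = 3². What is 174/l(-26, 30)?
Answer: -29/2205 ≈ -0.013152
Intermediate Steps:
h = 9
l(p, t) = t*(9 - 15*t) (l(p, t) = (-16*t + (t + 9))*t = (-16*t + (9 + t))*t = (9 - 15*t)*t = t*(9 - 15*t))
174/l(-26, 30) = 174/((3*30*(3 - 5*30))) = 174/((3*30*(3 - 150))) = 174/((3*30*(-147))) = 174/(-13230) = 174*(-1/13230) = -29/2205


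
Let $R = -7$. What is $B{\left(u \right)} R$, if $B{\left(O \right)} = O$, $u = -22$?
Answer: $154$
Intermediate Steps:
$B{\left(u \right)} R = \left(-22\right) \left(-7\right) = 154$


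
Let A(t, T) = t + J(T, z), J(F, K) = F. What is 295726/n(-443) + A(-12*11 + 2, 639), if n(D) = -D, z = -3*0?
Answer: 521213/443 ≈ 1176.6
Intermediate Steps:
z = 0
A(t, T) = T + t (A(t, T) = t + T = T + t)
295726/n(-443) + A(-12*11 + 2, 639) = 295726/((-1*(-443))) + (639 + (-12*11 + 2)) = 295726/443 + (639 + (-132 + 2)) = 295726*(1/443) + (639 - 130) = 295726/443 + 509 = 521213/443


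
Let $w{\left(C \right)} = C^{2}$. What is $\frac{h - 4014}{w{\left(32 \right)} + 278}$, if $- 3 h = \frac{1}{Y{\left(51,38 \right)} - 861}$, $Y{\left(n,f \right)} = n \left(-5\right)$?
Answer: $- \frac{13438871}{4359096} \approx -3.083$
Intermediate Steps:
$Y{\left(n,f \right)} = - 5 n$
$h = \frac{1}{3348}$ ($h = - \frac{1}{3 \left(\left(-5\right) 51 - 861\right)} = - \frac{1}{3 \left(-255 - 861\right)} = - \frac{1}{3 \left(-1116\right)} = \left(- \frac{1}{3}\right) \left(- \frac{1}{1116}\right) = \frac{1}{3348} \approx 0.00029869$)
$\frac{h - 4014}{w{\left(32 \right)} + 278} = \frac{\frac{1}{3348} - 4014}{32^{2} + 278} = - \frac{13438871}{3348 \left(1024 + 278\right)} = - \frac{13438871}{3348 \cdot 1302} = \left(- \frac{13438871}{3348}\right) \frac{1}{1302} = - \frac{13438871}{4359096}$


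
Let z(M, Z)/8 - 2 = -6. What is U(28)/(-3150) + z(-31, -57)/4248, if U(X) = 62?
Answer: -281/10325 ≈ -0.027215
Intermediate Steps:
z(M, Z) = -32 (z(M, Z) = 16 + 8*(-6) = 16 - 48 = -32)
U(28)/(-3150) + z(-31, -57)/4248 = 62/(-3150) - 32/4248 = 62*(-1/3150) - 32*1/4248 = -31/1575 - 4/531 = -281/10325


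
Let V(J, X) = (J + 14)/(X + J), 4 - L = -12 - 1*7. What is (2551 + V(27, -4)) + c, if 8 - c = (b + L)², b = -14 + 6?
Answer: 53723/23 ≈ 2335.8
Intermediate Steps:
b = -8
L = 23 (L = 4 - (-12 - 1*7) = 4 - (-12 - 7) = 4 - 1*(-19) = 4 + 19 = 23)
V(J, X) = (14 + J)/(J + X)
c = -217 (c = 8 - (-8 + 23)² = 8 - 1*15² = 8 - 1*225 = 8 - 225 = -217)
(2551 + V(27, -4)) + c = (2551 + (14 + 27)/(27 - 4)) - 217 = (2551 + 41/23) - 217 = 58714/23 - 217 = 53723/23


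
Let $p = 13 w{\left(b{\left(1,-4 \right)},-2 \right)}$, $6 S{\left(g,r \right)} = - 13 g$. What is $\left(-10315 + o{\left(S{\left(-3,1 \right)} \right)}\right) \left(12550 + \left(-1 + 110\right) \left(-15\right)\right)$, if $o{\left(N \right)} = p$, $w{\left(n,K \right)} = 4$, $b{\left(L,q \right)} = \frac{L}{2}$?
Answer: $-112020645$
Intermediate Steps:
$b{\left(L,q \right)} = \frac{L}{2}$ ($b{\left(L,q \right)} = L \frac{1}{2} = \frac{L}{2}$)
$S{\left(g,r \right)} = - \frac{13 g}{6}$ ($S{\left(g,r \right)} = \frac{\left(-13\right) g}{6} = - \frac{13 g}{6}$)
$p = 52$ ($p = 13 \cdot 4 = 52$)
$o{\left(N \right)} = 52$
$\left(-10315 + o{\left(S{\left(-3,1 \right)} \right)}\right) \left(12550 + \left(-1 + 110\right) \left(-15\right)\right) = \left(-10315 + 52\right) \left(12550 + \left(-1 + 110\right) \left(-15\right)\right) = - 10263 \left(12550 + 109 \left(-15\right)\right) = - 10263 \left(12550 - 1635\right) = \left(-10263\right) 10915 = -112020645$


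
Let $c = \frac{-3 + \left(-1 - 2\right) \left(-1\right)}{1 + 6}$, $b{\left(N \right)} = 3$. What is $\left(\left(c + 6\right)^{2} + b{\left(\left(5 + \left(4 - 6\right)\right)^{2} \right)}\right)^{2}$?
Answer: $1521$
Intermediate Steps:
$c = 0$ ($c = \frac{-3 - -3}{7} = \left(-3 + 3\right) \frac{1}{7} = 0 \cdot \frac{1}{7} = 0$)
$\left(\left(c + 6\right)^{2} + b{\left(\left(5 + \left(4 - 6\right)\right)^{2} \right)}\right)^{2} = \left(\left(0 + 6\right)^{2} + 3\right)^{2} = \left(6^{2} + 3\right)^{2} = \left(36 + 3\right)^{2} = 39^{2} = 1521$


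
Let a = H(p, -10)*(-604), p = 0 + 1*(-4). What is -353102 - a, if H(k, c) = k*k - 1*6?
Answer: -347062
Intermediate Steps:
p = -4 (p = 0 - 4 = -4)
H(k, c) = -6 + k² (H(k, c) = k² - 6 = -6 + k²)
a = -6040 (a = (-6 + (-4)²)*(-604) = (-6 + 16)*(-604) = 10*(-604) = -6040)
-353102 - a = -353102 - 1*(-6040) = -353102 + 6040 = -347062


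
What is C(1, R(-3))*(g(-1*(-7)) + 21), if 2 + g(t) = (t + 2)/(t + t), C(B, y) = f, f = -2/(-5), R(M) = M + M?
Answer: 55/7 ≈ 7.8571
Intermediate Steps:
R(M) = 2*M
f = 2/5 (f = -2*(-1/5) = 2/5 ≈ 0.40000)
C(B, y) = 2/5
g(t) = -2 + (2 + t)/(2*t) (g(t) = -2 + (t + 2)/(t + t) = -2 + (2 + t)/((2*t)) = -2 + (2 + t)*(1/(2*t)) = -2 + (2 + t)/(2*t))
C(1, R(-3))*(g(-1*(-7)) + 21) = 2*((-3/2 + 1/(-1*(-7))) + 21)/5 = 2*((-3/2 + 1/7) + 21)/5 = 2*(-19/14 + 21)/5 = (2/5)*(275/14) = 55/7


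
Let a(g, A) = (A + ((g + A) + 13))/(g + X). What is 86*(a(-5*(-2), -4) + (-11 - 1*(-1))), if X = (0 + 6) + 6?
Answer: -8815/11 ≈ -801.36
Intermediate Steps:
X = 12 (X = 6 + 6 = 12)
a(g, A) = (13 + g + 2*A)/(12 + g) (a(g, A) = (A + ((g + A) + 13))/(g + 12) = (A + ((A + g) + 13))/(12 + g) = (A + (13 + A + g))/(12 + g) = (13 + g + 2*A)/(12 + g))
86*(a(-5*(-2), -4) + (-11 - 1*(-1))) = 86*((13 - 5*(-2) + 2*(-4))/(12 - 5*(-2)) + (-11 - 1*(-1))) = 86*((13 + 10 - 8)/(12 + 10) + (-11 + 1)) = 86*(15/22 - 10) = 86*(-205/22) = -8815/11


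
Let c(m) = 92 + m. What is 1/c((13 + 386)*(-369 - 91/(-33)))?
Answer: -11/1606426 ≈ -6.8475e-6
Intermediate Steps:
1/c((13 + 386)*(-369 - 91/(-33))) = 1/(92 + (13 + 386)*(-369 - 91/(-33))) = 1/(92 + 399*(-369 - 91*(-1/33))) = 1/(92 + 399*(-369 + 91/33)) = 1/(92 + 399*(-12086/33)) = 1/(92 - 1607438/11) = 1/(-1606426/11) = -11/1606426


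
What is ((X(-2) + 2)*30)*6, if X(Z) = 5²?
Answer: 4860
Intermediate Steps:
X(Z) = 25
((X(-2) + 2)*30)*6 = ((25 + 2)*30)*6 = (27*30)*6 = 810*6 = 4860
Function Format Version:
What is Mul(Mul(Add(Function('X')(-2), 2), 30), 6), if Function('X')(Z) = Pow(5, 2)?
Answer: 4860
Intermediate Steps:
Function('X')(Z) = 25
Mul(Mul(Add(Function('X')(-2), 2), 30), 6) = Mul(Mul(Add(25, 2), 30), 6) = Mul(Mul(27, 30), 6) = Mul(810, 6) = 4860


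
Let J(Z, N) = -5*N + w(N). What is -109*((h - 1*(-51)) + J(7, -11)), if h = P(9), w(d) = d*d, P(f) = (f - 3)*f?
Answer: -30629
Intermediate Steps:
P(f) = f*(-3 + f) (P(f) = (-3 + f)*f = f*(-3 + f))
w(d) = d²
h = 54 (h = 9*(-3 + 9) = 9*6 = 54)
J(Z, N) = N² - 5*N (J(Z, N) = -5*N + N² = N² - 5*N)
-109*((h - 1*(-51)) + J(7, -11)) = -109*((54 - 1*(-51)) - 11*(-5 - 11)) = -109*((54 + 51) - 11*(-16)) = -109*(105 + 176) = -109*281 = -30629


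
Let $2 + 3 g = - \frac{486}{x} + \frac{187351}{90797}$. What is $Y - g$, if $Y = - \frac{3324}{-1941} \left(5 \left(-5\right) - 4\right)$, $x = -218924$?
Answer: $- \frac{319494868899593}{6430417325458} \approx -49.685$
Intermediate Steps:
$g = \frac{217412135}{9938821214}$ ($g = - \frac{2}{3} + \frac{- \frac{486}{-218924} + \frac{187351}{90797}}{3} = - \frac{2}{3} + \frac{\left(-486\right) \left(- \frac{1}{218924}\right) + 187351 \cdot \frac{1}{90797}}{3} = - \frac{2}{3} + \frac{\frac{243}{109462} + \frac{187351}{90797}}{3} = - \frac{2}{3} + \frac{1}{3} \cdot \frac{20529878833}{9938821214} = - \frac{2}{3} + \frac{20529878833}{29816463642} = \frac{217412135}{9938821214} \approx 0.021875$)
$Y = - \frac{32132}{647}$ ($Y = \left(-3324\right) \left(- \frac{1}{1941}\right) \left(-25 - 4\right) = \frac{1108}{647} \left(-29\right) = - \frac{32132}{647} \approx -49.663$)
$Y - g = - \frac{32132}{647} - \frac{217412135}{9938821214} = - \frac{319494868899593}{6430417325458}$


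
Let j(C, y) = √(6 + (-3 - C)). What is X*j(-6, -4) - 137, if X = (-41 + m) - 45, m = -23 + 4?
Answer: -452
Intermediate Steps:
m = -19
X = -105 (X = (-41 - 19) - 45 = -60 - 45 = -105)
j(C, y) = √(3 - C)
X*j(-6, -4) - 137 = -105*√(3 - 1*(-6)) - 137 = -105*√(3 + 6) - 137 = -105*√9 - 137 = -105*3 - 137 = -315 - 137 = -452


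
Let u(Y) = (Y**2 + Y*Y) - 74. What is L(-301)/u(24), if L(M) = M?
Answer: -43/154 ≈ -0.27922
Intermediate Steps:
u(Y) = -74 + 2*Y**2 (u(Y) = (Y**2 + Y**2) - 74 = 2*Y**2 - 74 = -74 + 2*Y**2)
L(-301)/u(24) = -301/(-74 + 2*24**2) = -301/(-74 + 2*576) = -301/(-74 + 1152) = -301/1078 = -301*1/1078 = -43/154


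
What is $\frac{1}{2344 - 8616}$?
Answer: $- \frac{1}{6272} \approx -0.00015944$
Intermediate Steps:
$\frac{1}{2344 - 8616} = \frac{1}{-6272} = - \frac{1}{6272}$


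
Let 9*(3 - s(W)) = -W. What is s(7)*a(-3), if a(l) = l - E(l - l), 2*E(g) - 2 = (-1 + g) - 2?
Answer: -85/9 ≈ -9.4444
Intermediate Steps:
s(W) = 3 + W/9 (s(W) = 3 - (-1)*W/9 = 3 + W/9)
E(g) = -½ + g/2 (E(g) = 1 + ((-1 + g) - 2)/2 = 1 + (-3 + g)/2 = 1 + (-3/2 + g/2) = -½ + g/2)
a(l) = ½ + l (a(l) = l - (-½ + (l - l)/2) = l - (-½ + (½)*0) = l - (-½ + 0) = l - 1*(-½) = l + ½ = ½ + l)
s(7)*a(-3) = (3 + (⅑)*7)*(½ - 3) = (3 + 7/9)*(-5/2) = (34/9)*(-5/2) = -85/9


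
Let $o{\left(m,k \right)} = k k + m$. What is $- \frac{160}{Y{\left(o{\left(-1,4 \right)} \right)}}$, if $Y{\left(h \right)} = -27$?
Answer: $\frac{160}{27} \approx 5.9259$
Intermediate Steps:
$o{\left(m,k \right)} = m + k^{2}$ ($o{\left(m,k \right)} = k^{2} + m = m + k^{2}$)
$- \frac{160}{Y{\left(o{\left(-1,4 \right)} \right)}} = - \frac{160}{-27} = \left(-160\right) \left(- \frac{1}{27}\right) = \frac{160}{27}$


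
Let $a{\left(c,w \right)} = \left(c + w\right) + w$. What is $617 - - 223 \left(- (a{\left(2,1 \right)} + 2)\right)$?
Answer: $-721$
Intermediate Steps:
$a{\left(c,w \right)} = c + 2 w$
$617 - - 223 \left(- (a{\left(2,1 \right)} + 2)\right) = 617 - - 223 \left(- (\left(2 + 2 \cdot 1\right) + 2)\right) = 617 - - 223 \left(- (\left(2 + 2\right) + 2)\right) = 617 - - 223 \left(- (4 + 2)\right) = 617 - - 223 \left(\left(-1\right) 6\right) = 617 - \left(-223\right) \left(-6\right) = 617 - 1338 = -721$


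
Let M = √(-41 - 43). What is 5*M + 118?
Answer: 118 + 10*I*√21 ≈ 118.0 + 45.826*I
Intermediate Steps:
M = 2*I*√21 (M = √(-84) = 2*I*√21 ≈ 9.1651*I)
5*M + 118 = 5*(2*I*√21) + 118 = 10*I*√21 + 118 = 118 + 10*I*√21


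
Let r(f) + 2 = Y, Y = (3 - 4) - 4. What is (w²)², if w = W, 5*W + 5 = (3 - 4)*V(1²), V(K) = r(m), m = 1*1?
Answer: 16/625 ≈ 0.025600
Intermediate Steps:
m = 1
Y = -5 (Y = -1 - 4 = -5)
r(f) = -7 (r(f) = -2 - 5 = -7)
V(K) = -7
W = ⅖ (W = -1 + ((3 - 4)*(-7))/5 = -1 + (-1*(-7))/5 = -1 + (⅕)*7 = -1 + 7/5 = ⅖ ≈ 0.40000)
w = ⅖ ≈ 0.40000
(w²)² = ((⅖)²)² = (4/25)² = 16/625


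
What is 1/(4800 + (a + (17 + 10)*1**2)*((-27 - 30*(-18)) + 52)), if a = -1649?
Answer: -1/911630 ≈ -1.0969e-6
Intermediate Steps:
1/(4800 + (a + (17 + 10)*1**2)*((-27 - 30*(-18)) + 52)) = 1/(4800 + (-1649 + (17 + 10)*1**2)*((-27 - 30*(-18)) + 52)) = 1/(4800 + (-1649 + 27*1)*((-27 + 540) + 52)) = 1/(4800 + (-1649 + 27)*(513 + 52)) = 1/(4800 - 1622*565) = 1/(4800 - 916430) = 1/(-911630) = -1/911630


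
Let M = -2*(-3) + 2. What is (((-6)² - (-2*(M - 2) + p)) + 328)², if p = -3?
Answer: 143641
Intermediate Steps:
M = 8 (M = 6 + 2 = 8)
(((-6)² - (-2*(M - 2) + p)) + 328)² = (((-6)² - (-2*(8 - 2) - 3)) + 328)² = ((36 - (-2*6 - 3)) + 328)² = ((36 - (-12 - 3)) + 328)² = ((36 - 1*(-15)) + 328)² = ((36 + 15) + 328)² = (51 + 328)² = 379² = 143641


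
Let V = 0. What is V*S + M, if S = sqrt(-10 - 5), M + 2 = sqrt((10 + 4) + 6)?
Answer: -2 + 2*sqrt(5) ≈ 2.4721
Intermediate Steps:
M = -2 + 2*sqrt(5) (M = -2 + sqrt((10 + 4) + 6) = -2 + sqrt(14 + 6) = -2 + sqrt(20) = -2 + 2*sqrt(5) ≈ 2.4721)
S = I*sqrt(15) (S = sqrt(-15) = I*sqrt(15) ≈ 3.873*I)
V*S + M = 0*(I*sqrt(15)) + (-2 + 2*sqrt(5)) = 0 + (-2 + 2*sqrt(5)) = -2 + 2*sqrt(5)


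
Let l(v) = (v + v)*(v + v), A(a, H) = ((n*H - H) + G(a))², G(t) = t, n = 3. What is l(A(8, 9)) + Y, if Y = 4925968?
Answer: 6753872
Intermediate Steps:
A(a, H) = (a + 2*H)² (A(a, H) = ((3*H - H) + a)² = (2*H + a)² = (a + 2*H)²)
l(v) = 4*v² (l(v) = (2*v)*(2*v) = 4*v²)
l(A(8, 9)) + Y = 4*((8 + 2*9)²)² + 4925968 = 4*((8 + 18)²)² + 4925968 = 4*(26²)² + 4925968 = 4*676² + 4925968 = 4*456976 + 4925968 = 1827904 + 4925968 = 6753872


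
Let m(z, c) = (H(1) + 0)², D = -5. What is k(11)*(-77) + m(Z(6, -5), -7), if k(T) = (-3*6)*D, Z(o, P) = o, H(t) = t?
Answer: -6929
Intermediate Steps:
m(z, c) = 1 (m(z, c) = (1 + 0)² = 1² = 1)
k(T) = 90 (k(T) = -3*6*(-5) = -18*(-5) = 90)
k(11)*(-77) + m(Z(6, -5), -7) = 90*(-77) + 1 = -6930 + 1 = -6929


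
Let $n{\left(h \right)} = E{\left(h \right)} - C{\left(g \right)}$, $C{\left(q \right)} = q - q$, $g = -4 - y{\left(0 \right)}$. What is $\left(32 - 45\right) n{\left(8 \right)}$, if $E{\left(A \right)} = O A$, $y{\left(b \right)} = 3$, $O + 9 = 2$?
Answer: $728$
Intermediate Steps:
$O = -7$ ($O = -9 + 2 = -7$)
$E{\left(A \right)} = - 7 A$
$g = -7$ ($g = -4 - 3 = -7$)
$C{\left(q \right)} = 0$
$n{\left(h \right)} = - 7 h$ ($n{\left(h \right)} = - 7 h - 0 = - 7 h + 0 = - 7 h$)
$\left(32 - 45\right) n{\left(8 \right)} = \left(32 - 45\right) \left(\left(-7\right) 8\right) = \left(-13\right) \left(-56\right) = 728$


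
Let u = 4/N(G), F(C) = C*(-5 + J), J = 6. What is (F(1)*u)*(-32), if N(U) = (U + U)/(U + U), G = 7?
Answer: -128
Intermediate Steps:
N(U) = 1 (N(U) = (2*U)/((2*U)) = (2*U)*(1/(2*U)) = 1)
F(C) = C (F(C) = C*(-5 + 6) = C*1 = C)
u = 4 (u = 4/1 = 4*1 = 4)
(F(1)*u)*(-32) = (1*4)*(-32) = 4*(-32) = -128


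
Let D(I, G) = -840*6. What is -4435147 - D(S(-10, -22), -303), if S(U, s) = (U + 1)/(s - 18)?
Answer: -4430107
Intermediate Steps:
S(U, s) = (1 + U)/(-18 + s)
D(I, G) = -5040
-4435147 - D(S(-10, -22), -303) = -4435147 - 1*(-5040) = -4435147 + 5040 = -4430107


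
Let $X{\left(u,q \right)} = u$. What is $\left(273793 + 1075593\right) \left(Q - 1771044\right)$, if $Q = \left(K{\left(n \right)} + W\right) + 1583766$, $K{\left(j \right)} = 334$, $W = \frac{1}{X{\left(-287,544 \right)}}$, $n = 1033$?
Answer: $- \frac{72398511251594}{287} \approx -2.5226 \cdot 10^{11}$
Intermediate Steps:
$W = - \frac{1}{287}$ ($W = \frac{1}{-287} = - \frac{1}{287} \approx -0.0034843$)
$Q = \frac{454636699}{287}$ ($Q = \left(334 - \frac{1}{287}\right) + 1583766 = \frac{95857}{287} + 1583766 = \frac{454636699}{287} \approx 1.5841 \cdot 10^{6}$)
$\left(273793 + 1075593\right) \left(Q - 1771044\right) = \left(273793 + 1075593\right) \left(\frac{454636699}{287} - 1771044\right) = 1349386 \left(- \frac{53652929}{287}\right) = - \frac{72398511251594}{287}$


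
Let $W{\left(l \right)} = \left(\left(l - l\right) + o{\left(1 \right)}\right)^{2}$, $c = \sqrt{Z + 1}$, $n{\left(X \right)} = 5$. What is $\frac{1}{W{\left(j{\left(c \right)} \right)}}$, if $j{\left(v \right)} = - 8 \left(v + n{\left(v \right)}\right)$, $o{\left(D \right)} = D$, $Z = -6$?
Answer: $1$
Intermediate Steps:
$c = i \sqrt{5}$ ($c = \sqrt{-6 + 1} = \sqrt{-5} = i \sqrt{5} \approx 2.2361 i$)
$j{\left(v \right)} = -40 - 8 v$ ($j{\left(v \right)} = - 8 \left(v + 5\right) = - 8 \left(5 + v\right) = -40 - 8 v$)
$W{\left(l \right)} = 1$ ($W{\left(l \right)} = \left(\left(l - l\right) + 1\right)^{2} = \left(0 + 1\right)^{2} = 1^{2} = 1$)
$\frac{1}{W{\left(j{\left(c \right)} \right)}} = 1^{-1} = 1$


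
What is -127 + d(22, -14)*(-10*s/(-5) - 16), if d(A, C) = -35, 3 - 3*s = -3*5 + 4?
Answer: 319/3 ≈ 106.33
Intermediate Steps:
s = 14/3 (s = 1 - (-3*5 + 4)/3 = 1 - (-15 + 4)/3 = 1 - 1/3*(-11) = 1 + 11/3 = 14/3 ≈ 4.6667)
-127 + d(22, -14)*(-10*s/(-5) - 16) = -127 - 35*(-140/(3*(-5)) - 16) = -127 - 35*(-140*(-1)/(3*5) - 16) = -127 - 35*(-10*(-14/15) - 16) = -127 - 35*(28/3 - 16) = -127 - 35*(-20/3) = -127 + 700/3 = 319/3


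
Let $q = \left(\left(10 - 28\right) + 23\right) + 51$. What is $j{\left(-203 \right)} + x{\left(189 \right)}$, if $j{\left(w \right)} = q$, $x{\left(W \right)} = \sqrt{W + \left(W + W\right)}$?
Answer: $56 + 9 \sqrt{7} \approx 79.812$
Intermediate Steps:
$q = 56$ ($q = \left(-18 + 23\right) + 51 = 5 + 51 = 56$)
$x{\left(W \right)} = \sqrt{3} \sqrt{W}$ ($x{\left(W \right)} = \sqrt{W + 2 W} = \sqrt{3 W} = \sqrt{3} \sqrt{W}$)
$j{\left(w \right)} = 56$
$j{\left(-203 \right)} + x{\left(189 \right)} = 56 + \sqrt{3} \sqrt{189} = 56 + \sqrt{3} \cdot 3 \sqrt{21} = 56 + 9 \sqrt{7}$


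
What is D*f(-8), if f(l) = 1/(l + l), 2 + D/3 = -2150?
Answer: 807/2 ≈ 403.50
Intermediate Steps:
D = -6456 (D = -6 + 3*(-2150) = -6 - 6450 = -6456)
f(l) = 1/(2*l)
D*f(-8) = -3228/(-8) = -3228*(-1)/8 = -6456*(-1/16) = 807/2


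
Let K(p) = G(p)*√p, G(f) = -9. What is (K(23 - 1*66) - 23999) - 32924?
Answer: -56923 - 9*I*√43 ≈ -56923.0 - 59.017*I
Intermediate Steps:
K(p) = -9*√p
(K(23 - 1*66) - 23999) - 32924 = (-9*√(23 - 1*66) - 23999) - 32924 = (-9*√(23 - 66) - 23999) - 32924 = (-9*I*√43 - 23999) - 32924 = (-23999 - 9*I*√43) - 32924 = -56923 - 9*I*√43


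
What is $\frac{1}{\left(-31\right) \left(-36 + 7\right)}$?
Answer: $\frac{1}{899} \approx 0.0011123$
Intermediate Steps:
$\frac{1}{\left(-31\right) \left(-36 + 7\right)} = \frac{1}{\left(-31\right) \left(-29\right)} = \frac{1}{899}$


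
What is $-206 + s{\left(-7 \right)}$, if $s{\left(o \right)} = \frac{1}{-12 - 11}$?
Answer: $- \frac{4739}{23} \approx -206.04$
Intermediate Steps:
$s{\left(o \right)} = - \frac{1}{23}$ ($s{\left(o \right)} = \frac{1}{-23} = - \frac{1}{23}$)
$-206 + s{\left(-7 \right)} = -206 - \frac{1}{23} = - \frac{4739}{23}$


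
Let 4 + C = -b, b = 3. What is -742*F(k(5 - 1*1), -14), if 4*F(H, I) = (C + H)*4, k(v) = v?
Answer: 2226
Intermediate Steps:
C = -7 (C = -4 - 1*3 = -4 - 3 = -7)
F(H, I) = -7 + H (F(H, I) = ((-7 + H)*4)/4 = (-28 + 4*H)/4 = -7 + H)
-742*F(k(5 - 1*1), -14) = -742*(-7 + (5 - 1*1)) = -742*(-7 + (5 - 1)) = -742*(-7 + 4) = -742*(-3) = 2226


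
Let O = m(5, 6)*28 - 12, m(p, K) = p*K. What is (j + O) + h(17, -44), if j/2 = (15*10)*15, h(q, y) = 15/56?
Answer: 298383/56 ≈ 5328.3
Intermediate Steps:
h(q, y) = 15/56 (h(q, y) = 15*(1/56) = 15/56)
j = 4500 (j = 2*((15*10)*15) = 2*(150*15) = 2*2250 = 4500)
m(p, K) = K*p
O = 828 (O = (6*5)*28 - 12 = 30*28 - 12 = 840 - 12 = 828)
(j + O) + h(17, -44) = (4500 + 828) + 15/56 = 5328 + 15/56 = 298383/56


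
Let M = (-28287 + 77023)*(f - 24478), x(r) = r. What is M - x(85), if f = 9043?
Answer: -752240245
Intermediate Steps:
M = -752240160 (M = (-28287 + 77023)*(9043 - 24478) = 48736*(-15435) = -752240160)
M - x(85) = -752240160 - 1*85 = -752240160 - 85 = -752240245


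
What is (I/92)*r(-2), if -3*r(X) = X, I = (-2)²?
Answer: 2/69 ≈ 0.028986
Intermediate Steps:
I = 4
r(X) = -X/3
(I/92)*r(-2) = (4/92)*(-⅓*(-2)) = (4*(1/92))*(⅔) = (1/23)*(⅔) = 2/69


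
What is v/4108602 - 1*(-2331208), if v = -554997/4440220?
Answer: 14176151046895250841/6081032257480 ≈ 2.3312e+6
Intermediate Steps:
v = -554997/4440220 (v = -554997*1/4440220 = -554997/4440220 ≈ -0.12499)
v/4108602 - 1*(-2331208) = -554997/4440220/4108602 - 1*(-2331208) = -554997/4440220*1/4108602 + 2331208 = -184999/6081032257480 + 2331208 = 14176151046895250841/6081032257480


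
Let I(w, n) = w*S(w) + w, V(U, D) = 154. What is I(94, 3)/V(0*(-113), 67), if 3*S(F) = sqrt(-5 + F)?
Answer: 47/77 + 47*sqrt(89)/231 ≈ 2.5299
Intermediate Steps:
S(F) = sqrt(-5 + F)/3
I(w, n) = w + w*sqrt(-5 + w)/3 (I(w, n) = w*(sqrt(-5 + w)/3) + w = w*sqrt(-5 + w)/3 + w = w + w*sqrt(-5 + w)/3)
I(94, 3)/V(0*(-113), 67) = ((1/3)*94*(3 + sqrt(-5 + 94)))/154 = ((1/3)*94*(3 + sqrt(89)))*(1/154) = (94 + 94*sqrt(89)/3)*(1/154) = 47/77 + 47*sqrt(89)/231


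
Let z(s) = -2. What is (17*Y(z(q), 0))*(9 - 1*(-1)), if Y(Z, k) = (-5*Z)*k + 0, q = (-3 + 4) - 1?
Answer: 0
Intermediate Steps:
q = 0 (q = 1 - 1 = 0)
Y(Z, k) = -5*Z*k (Y(Z, k) = -5*Z*k + 0 = -5*Z*k)
(17*Y(z(q), 0))*(9 - 1*(-1)) = (17*(-5*(-2)*0))*(9 - 1*(-1)) = (17*0)*(9 + 1) = 0*10 = 0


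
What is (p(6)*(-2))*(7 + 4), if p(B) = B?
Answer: -132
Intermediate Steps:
(p(6)*(-2))*(7 + 4) = (6*(-2))*(7 + 4) = -12*11 = -132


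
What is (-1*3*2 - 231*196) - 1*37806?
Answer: -83088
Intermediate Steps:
(-1*3*2 - 231*196) - 1*37806 = (-3*2 - 45276) - 37806 = (-6 - 45276) - 37806 = -45282 - 37806 = -83088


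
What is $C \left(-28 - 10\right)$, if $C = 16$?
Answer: $-608$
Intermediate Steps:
$C \left(-28 - 10\right) = 16 \left(-28 - 10\right) = 16 \left(-38\right) = -608$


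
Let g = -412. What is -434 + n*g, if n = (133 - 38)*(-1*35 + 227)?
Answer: -7515314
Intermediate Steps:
n = 18240 (n = 95*(-35 + 227) = 95*192 = 18240)
-434 + n*g = -434 + 18240*(-412) = -434 - 7514880 = -7515314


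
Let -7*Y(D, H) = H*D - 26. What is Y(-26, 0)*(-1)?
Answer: -26/7 ≈ -3.7143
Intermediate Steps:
Y(D, H) = 26/7 - D*H/7 (Y(D, H) = -(H*D - 26)/7 = -(D*H - 26)/7 = -(-26 + D*H)/7 = 26/7 - D*H/7)
Y(-26, 0)*(-1) = (26/7 - ⅐*(-26)*0)*(-1) = (26/7 + 0)*(-1) = (26/7)*(-1) = -26/7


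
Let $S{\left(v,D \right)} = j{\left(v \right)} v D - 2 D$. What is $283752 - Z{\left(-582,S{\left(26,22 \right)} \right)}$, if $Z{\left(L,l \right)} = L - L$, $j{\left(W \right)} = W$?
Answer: $283752$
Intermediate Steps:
$S{\left(v,D \right)} = - 2 D + D v^{2}$ ($S{\left(v,D \right)} = v v D - 2 D = v^{2} D - 2 D = D v^{2} - 2 D = - 2 D + D v^{2}$)
$Z{\left(L,l \right)} = 0$
$283752 - Z{\left(-582,S{\left(26,22 \right)} \right)} = 283752 - 0 = 283752 + 0 = 283752$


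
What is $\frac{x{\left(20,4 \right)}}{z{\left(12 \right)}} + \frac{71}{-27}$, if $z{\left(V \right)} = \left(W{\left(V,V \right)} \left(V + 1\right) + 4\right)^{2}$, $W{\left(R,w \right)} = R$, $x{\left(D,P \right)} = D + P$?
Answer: $- \frac{227119}{86400} \approx -2.6287$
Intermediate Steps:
$z{\left(V \right)} = \left(4 + V \left(1 + V\right)\right)^{2}$ ($z{\left(V \right)} = \left(V \left(V + 1\right) + 4\right)^{2} = \left(V \left(1 + V\right) + 4\right)^{2} = \left(4 + V \left(1 + V\right)\right)^{2}$)
$\frac{x{\left(20,4 \right)}}{z{\left(12 \right)}} + \frac{71}{-27} = \frac{20 + 4}{\left(4 + 12 + 12^{2}\right)^{2}} + \frac{71}{-27} = \frac{24}{\left(4 + 12 + 144\right)^{2}} + 71 \left(- \frac{1}{27}\right) = \frac{24}{160^{2}} - \frac{71}{27} = \frac{24}{25600} - \frac{71}{27} = 24 \cdot \frac{1}{25600} - \frac{71}{27} = \frac{3}{3200} - \frac{71}{27} = - \frac{227119}{86400}$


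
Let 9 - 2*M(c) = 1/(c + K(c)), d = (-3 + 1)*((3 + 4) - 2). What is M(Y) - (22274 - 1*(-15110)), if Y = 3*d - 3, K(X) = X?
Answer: -4934093/132 ≈ -37380.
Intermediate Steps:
d = -10 (d = -2*(7 - 2) = -2*5 = -10)
Y = -33 (Y = 3*(-10) - 3 = -30 - 3 = -33)
M(c) = 9/2 - 1/(4*c) (M(c) = 9/2 - 1/(2*(c + c)) = 9/2 - 1/(2*c)/2 = 9/2 - 1/(4*c))
M(Y) - (22274 - 1*(-15110)) = (¼)*(-1 + 18*(-33))/(-33) - (22274 - 1*(-15110)) = (¼)*(-1/33)*(-1 - 594) - (22274 + 15110) = (¼)*(-1/33)*(-595) - 1*37384 = 595/132 - 37384 = -4934093/132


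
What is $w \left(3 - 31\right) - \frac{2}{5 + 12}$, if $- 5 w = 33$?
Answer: $\frac{15698}{85} \approx 184.68$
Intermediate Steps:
$w = - \frac{33}{5}$ ($w = \left(- \frac{1}{5}\right) 33 = - \frac{33}{5} \approx -6.6$)
$w \left(3 - 31\right) - \frac{2}{5 + 12} = - \frac{33 \left(3 - 31\right)}{5} - \frac{2}{5 + 12} = - \frac{33 \left(3 - 31\right)}{5} - \frac{2}{17} = \left(- \frac{33}{5}\right) \left(-28\right) - \frac{2}{17} = \frac{924}{5} - \frac{2}{17} = \frac{15698}{85}$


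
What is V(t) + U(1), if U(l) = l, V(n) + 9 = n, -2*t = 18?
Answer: -17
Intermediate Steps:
t = -9 (t = -½*18 = -9)
V(n) = -9 + n
V(t) + U(1) = (-9 - 9) + 1 = -18 + 1 = -17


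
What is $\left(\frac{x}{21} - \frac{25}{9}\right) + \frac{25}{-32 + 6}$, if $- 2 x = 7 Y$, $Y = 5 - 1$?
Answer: $- \frac{1031}{234} \approx -4.406$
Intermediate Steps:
$Y = 4$
$x = -14$ ($x = - \frac{7 \cdot 4}{2} = \left(- \frac{1}{2}\right) 28 = -14$)
$\left(\frac{x}{21} - \frac{25}{9}\right) + \frac{25}{-32 + 6} = \left(- \frac{14}{21} - \frac{25}{9}\right) + \frac{25}{-32 + 6} = \left(\left(-14\right) \frac{1}{21} - \frac{25}{9}\right) + \frac{25}{-26} = \left(- \frac{2}{3} - \frac{25}{9}\right) + 25 \left(- \frac{1}{26}\right) = - \frac{31}{9} - \frac{25}{26} = - \frac{1031}{234}$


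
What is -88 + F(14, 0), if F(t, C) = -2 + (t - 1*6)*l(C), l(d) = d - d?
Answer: -90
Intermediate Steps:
l(d) = 0
F(t, C) = -2 (F(t, C) = -2 + (t - 1*6)*0 = -2 + (t - 6)*0 = -2 + (-6 + t)*0 = -2 + 0 = -2)
-88 + F(14, 0) = -88 - 2 = -90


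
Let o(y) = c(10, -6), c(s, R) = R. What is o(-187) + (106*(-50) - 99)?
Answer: -5405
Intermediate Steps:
o(y) = -6
o(-187) + (106*(-50) - 99) = -6 + (106*(-50) - 99) = -6 + (-5300 - 99) = -6 - 5399 = -5405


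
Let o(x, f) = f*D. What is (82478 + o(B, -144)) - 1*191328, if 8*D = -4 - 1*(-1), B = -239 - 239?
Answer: -108796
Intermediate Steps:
B = -478
D = -3/8 (D = (-4 - 1*(-1))/8 = (-4 + 1)/8 = (1/8)*(-3) = -3/8 ≈ -0.37500)
o(x, f) = -3*f/8 (o(x, f) = f*(-3/8) = -3*f/8)
(82478 + o(B, -144)) - 1*191328 = (82478 - 3/8*(-144)) - 1*191328 = (82478 + 54) - 191328 = 82532 - 191328 = -108796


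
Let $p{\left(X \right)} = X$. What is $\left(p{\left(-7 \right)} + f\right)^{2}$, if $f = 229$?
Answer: $49284$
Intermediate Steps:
$\left(p{\left(-7 \right)} + f\right)^{2} = \left(-7 + 229\right)^{2} = 222^{2} = 49284$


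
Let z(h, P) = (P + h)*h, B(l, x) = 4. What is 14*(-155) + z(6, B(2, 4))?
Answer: -2110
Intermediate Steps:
z(h, P) = h*(P + h)
14*(-155) + z(6, B(2, 4)) = 14*(-155) + 6*(4 + 6) = -2170 + 6*10 = -2170 + 60 = -2110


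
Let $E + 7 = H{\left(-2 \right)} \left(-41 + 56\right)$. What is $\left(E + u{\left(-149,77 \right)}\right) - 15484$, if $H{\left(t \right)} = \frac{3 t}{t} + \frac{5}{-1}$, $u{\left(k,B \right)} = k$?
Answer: $-15670$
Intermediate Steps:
$H{\left(t \right)} = -2$ ($H{\left(t \right)} = 3 + 5 \left(-1\right) = 3 - 5 = -2$)
$E = -37$ ($E = -7 - 2 \left(-41 + 56\right) = -7 - 30 = -37$)
$\left(E + u{\left(-149,77 \right)}\right) - 15484 = \left(-37 - 149\right) - 15484 = -186 - 15484 = -15670$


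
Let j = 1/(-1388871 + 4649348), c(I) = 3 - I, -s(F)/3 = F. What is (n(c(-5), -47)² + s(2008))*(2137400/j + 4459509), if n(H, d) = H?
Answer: -41534930075881640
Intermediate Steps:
s(F) = -3*F
j = 1/3260477 ≈ 3.0670e-7
(n(c(-5), -47)² + s(2008))*(2137400/j + 4459509) = ((3 - 1*(-5))² - 3*2008)*(2137400/(1/3260477) + 4459509) = ((3 + 5)² - 6024)*(2137400*3260477 + 4459509) = (8² - 6024)*(6968943539800 + 4459509) = (64 - 6024)*6968947999309 = -5960*6968947999309 = -41534930075881640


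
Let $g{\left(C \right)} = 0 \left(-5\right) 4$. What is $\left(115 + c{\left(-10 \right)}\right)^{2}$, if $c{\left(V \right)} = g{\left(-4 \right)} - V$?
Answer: $15625$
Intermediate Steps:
$g{\left(C \right)} = 0$ ($g{\left(C \right)} = 0 \cdot 4 = 0$)
$c{\left(V \right)} = - V$ ($c{\left(V \right)} = 0 - V = - V$)
$\left(115 + c{\left(-10 \right)}\right)^{2} = \left(115 - -10\right)^{2} = \left(115 + 10\right)^{2} = 125^{2} = 15625$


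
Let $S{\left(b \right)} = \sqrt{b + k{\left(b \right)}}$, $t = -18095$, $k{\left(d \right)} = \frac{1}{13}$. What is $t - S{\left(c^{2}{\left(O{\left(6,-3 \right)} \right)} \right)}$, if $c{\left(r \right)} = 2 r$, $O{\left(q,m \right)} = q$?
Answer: $-18095 - \frac{\sqrt{24349}}{13} \approx -18107.0$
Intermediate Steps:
$k{\left(d \right)} = \frac{1}{13}$
$S{\left(b \right)} = \sqrt{\frac{1}{13} + b}$ ($S{\left(b \right)} = \sqrt{b + \frac{1}{13}} = \sqrt{\frac{1}{13} + b}$)
$t - S{\left(c^{2}{\left(O{\left(6,-3 \right)} \right)} \right)} = -18095 - \frac{\sqrt{13 + 169 \left(2 \cdot 6\right)^{2}}}{13} = -18095 - \frac{\sqrt{13 + 169 \cdot 12^{2}}}{13} = -18095 - \frac{\sqrt{13 + 169 \cdot 144}}{13} = -18095 - \frac{\sqrt{13 + 24336}}{13} = -18095 - \frac{\sqrt{24349}}{13}$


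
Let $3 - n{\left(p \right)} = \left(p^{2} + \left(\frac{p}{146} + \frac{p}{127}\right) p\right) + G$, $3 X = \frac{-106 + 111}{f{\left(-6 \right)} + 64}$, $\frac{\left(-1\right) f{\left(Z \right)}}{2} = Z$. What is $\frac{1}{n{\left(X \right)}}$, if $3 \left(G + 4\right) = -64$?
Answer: $\frac{963887328}{27309670585} \approx 0.035295$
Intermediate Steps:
$G = - \frac{76}{3}$ ($G = -4 + \frac{1}{3} \left(-64\right) = -4 - \frac{64}{3} = - \frac{76}{3} \approx -25.333$)
$f{\left(Z \right)} = - 2 Z$
$X = \frac{5}{228}$ ($X = \frac{\left(-106 + 111\right) \frac{1}{\left(-2\right) \left(-6\right) + 64}}{3} = \frac{5 \frac{1}{12 + 64}}{3} = \frac{5 \cdot \frac{1}{76}}{3} = \frac{1}{3} \cdot \frac{5}{76} = \frac{5}{228} \approx 0.02193$)
$n{\left(p \right)} = \frac{85}{3} - \frac{18815 p^{2}}{18542}$ ($n{\left(p \right)} = 3 - \left(\left(p^{2} + \left(\frac{p}{146} + \frac{p}{127}\right) p\right) - \frac{76}{3}\right) = 3 - \left(\left(p^{2} + \frac{273 p}{18542} p\right) - \frac{76}{3}\right) = 3 - \left(\left(p^{2} + \frac{273 p^{2}}{18542}\right) - \frac{76}{3}\right) = 3 - \left(\frac{18815 p^{2}}{18542} - \frac{76}{3}\right) = 3 - \left(- \frac{76}{3} + \frac{18815 p^{2}}{18542}\right) = \frac{85}{3} - \frac{18815 p^{2}}{18542}$)
$\frac{1}{n{\left(X \right)}} = \frac{1}{\frac{85}{3} - \frac{18815 \left(\frac{5}{228}\right)^{2}}{18542}} = \frac{1}{\frac{85}{3} - \frac{470375}{963887328}} = \frac{1}{\frac{27309670585}{963887328}} = \frac{963887328}{27309670585}$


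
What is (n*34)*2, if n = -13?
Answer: -884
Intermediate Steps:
(n*34)*2 = -13*34*2 = -442*2 = -884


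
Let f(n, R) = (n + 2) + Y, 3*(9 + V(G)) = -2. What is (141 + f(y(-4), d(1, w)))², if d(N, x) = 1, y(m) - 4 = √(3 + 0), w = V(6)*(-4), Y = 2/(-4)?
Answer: 85861/4 + 293*√3 ≈ 21973.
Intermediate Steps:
V(G) = -29/3 (V(G) = -9 + (⅓)*(-2) = -9 - ⅔ = -29/3)
Y = -½ (Y = 2*(-¼) = -½ ≈ -0.50000)
w = 116/3 (w = -29/3*(-4) = 116/3 ≈ 38.667)
y(m) = 4 + √3 (y(m) = 4 + √(3 + 0) = 4 + √3)
f(n, R) = 3/2 + n (f(n, R) = (n + 2) - ½ = (2 + n) - ½ = 3/2 + n)
(141 + f(y(-4), d(1, w)))² = (141 + (3/2 + (4 + √3)))² = (141 + (11/2 + √3))² = (293/2 + √3)²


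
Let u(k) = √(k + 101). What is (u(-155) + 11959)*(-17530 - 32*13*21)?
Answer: -314115094 - 78798*I*√6 ≈ -3.1412e+8 - 1.9302e+5*I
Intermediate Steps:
u(k) = √(101 + k)
(u(-155) + 11959)*(-17530 - 32*13*21) = (√(101 - 155) + 11959)*(-17530 - 32*13*21) = (√(-54) + 11959)*(-17530 - 416*21) = (3*I*√6 + 11959)*(-17530 - 8736) = (11959 + 3*I*√6)*(-26266) = -314115094 - 78798*I*√6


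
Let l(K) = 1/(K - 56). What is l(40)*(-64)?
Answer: 4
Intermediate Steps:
l(K) = 1/(-56 + K)
l(40)*(-64) = -64/(-56 + 40) = -64/(-16) = -1/16*(-64) = 4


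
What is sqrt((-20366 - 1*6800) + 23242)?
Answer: 6*I*sqrt(109) ≈ 62.642*I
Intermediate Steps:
sqrt((-20366 - 1*6800) + 23242) = sqrt((-20366 - 6800) + 23242) = sqrt(-27166 + 23242) = sqrt(-3924) = 6*I*sqrt(109)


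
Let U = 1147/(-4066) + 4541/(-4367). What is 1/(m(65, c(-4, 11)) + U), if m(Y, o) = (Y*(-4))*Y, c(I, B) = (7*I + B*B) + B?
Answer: -17756222/300103624455 ≈ -5.9167e-5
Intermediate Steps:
c(I, B) = B + B**2 + 7*I (c(I, B) = (7*I + B**2) + B = (B**2 + 7*I) + B = B + B**2 + 7*I)
m(Y, o) = -4*Y**2 (m(Y, o) = (-4*Y)*Y = -4*Y**2)
U = -23472655/17756222 (U = 1147*(-1/4066) + 4541*(-1/4367) = -1147/4066 - 4541/4367 = -23472655/17756222 ≈ -1.3219)
1/(m(65, c(-4, 11)) + U) = 1/(-4*65**2 - 23472655/17756222) = 1/(-4*4225 - 23472655/17756222) = 1/(-16900 - 23472655/17756222) = 1/(-300103624455/17756222) = -17756222/300103624455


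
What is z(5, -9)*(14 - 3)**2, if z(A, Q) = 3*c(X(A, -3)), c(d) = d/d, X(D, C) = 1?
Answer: 363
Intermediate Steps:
c(d) = 1
z(A, Q) = 3 (z(A, Q) = 3*1 = 3)
z(5, -9)*(14 - 3)**2 = 3*(14 - 3)**2 = 3*11**2 = 3*121 = 363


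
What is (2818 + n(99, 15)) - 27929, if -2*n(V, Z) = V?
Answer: -50321/2 ≈ -25161.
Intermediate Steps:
n(V, Z) = -V/2
(2818 + n(99, 15)) - 27929 = (2818 - ½*99) - 27929 = (2818 - 99/2) - 27929 = 5537/2 - 27929 = -50321/2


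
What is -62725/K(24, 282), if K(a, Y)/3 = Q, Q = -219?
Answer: 62725/657 ≈ 95.472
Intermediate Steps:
K(a, Y) = -657 (K(a, Y) = 3*(-219) = -657)
-62725/K(24, 282) = -62725/(-657) = -62725*(-1/657) = 62725/657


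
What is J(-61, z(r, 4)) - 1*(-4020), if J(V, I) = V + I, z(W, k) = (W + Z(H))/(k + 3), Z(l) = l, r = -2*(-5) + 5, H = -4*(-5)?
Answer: 3964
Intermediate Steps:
H = 20
r = 15 (r = 10 + 5 = 15)
z(W, k) = (20 + W)/(3 + k) (z(W, k) = (W + 20)/(k + 3) = (20 + W)/(3 + k))
J(V, I) = I + V
J(-61, z(r, 4)) - 1*(-4020) = ((20 + 15)/(3 + 4) - 61) - 1*(-4020) = (35/7 - 61) + 4020 = ((⅐)*35 - 61) + 4020 = (5 - 61) + 4020 = -56 + 4020 = 3964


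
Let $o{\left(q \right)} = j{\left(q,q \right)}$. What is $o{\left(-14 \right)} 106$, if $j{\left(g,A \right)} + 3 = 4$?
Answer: $106$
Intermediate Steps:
$j{\left(g,A \right)} = 1$ ($j{\left(g,A \right)} = -3 + 4 = 1$)
$o{\left(q \right)} = 1$
$o{\left(-14 \right)} 106 = 1 \cdot 106 = 106$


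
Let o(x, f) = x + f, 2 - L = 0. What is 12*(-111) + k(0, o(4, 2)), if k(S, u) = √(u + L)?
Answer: -1332 + 2*√2 ≈ -1329.2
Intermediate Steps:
L = 2 (L = 2 - 1*0 = 2 + 0 = 2)
o(x, f) = f + x
k(S, u) = √(2 + u) (k(S, u) = √(u + 2) = √(2 + u))
12*(-111) + k(0, o(4, 2)) = 12*(-111) + √(2 + (2 + 4)) = -1332 + √(2 + 6) = -1332 + √8 = -1332 + 2*√2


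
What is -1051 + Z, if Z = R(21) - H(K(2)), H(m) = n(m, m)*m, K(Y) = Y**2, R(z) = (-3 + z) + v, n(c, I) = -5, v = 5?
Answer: -1008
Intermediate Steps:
R(z) = 2 + z (R(z) = (-3 + z) + 5 = 2 + z)
H(m) = -5*m
Z = 43 (Z = (2 + 21) - (-5)*2**2 = 23 - (-5)*4 = 23 - 1*(-20) = 23 + 20 = 43)
-1051 + Z = -1051 + 43 = -1008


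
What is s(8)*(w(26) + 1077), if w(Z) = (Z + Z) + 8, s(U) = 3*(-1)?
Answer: -3411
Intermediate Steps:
s(U) = -3
w(Z) = 8 + 2*Z (w(Z) = 2*Z + 8 = 8 + 2*Z)
s(8)*(w(26) + 1077) = -3*((8 + 2*26) + 1077) = -3*((8 + 52) + 1077) = -3*(60 + 1077) = -3*1137 = -3411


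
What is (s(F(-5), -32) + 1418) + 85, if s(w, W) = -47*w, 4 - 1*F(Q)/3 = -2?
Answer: 657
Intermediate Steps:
F(Q) = 18 (F(Q) = 12 - 3*(-2) = 12 + 6 = 18)
(s(F(-5), -32) + 1418) + 85 = (-47*18 + 1418) + 85 = (-846 + 1418) + 85 = 572 + 85 = 657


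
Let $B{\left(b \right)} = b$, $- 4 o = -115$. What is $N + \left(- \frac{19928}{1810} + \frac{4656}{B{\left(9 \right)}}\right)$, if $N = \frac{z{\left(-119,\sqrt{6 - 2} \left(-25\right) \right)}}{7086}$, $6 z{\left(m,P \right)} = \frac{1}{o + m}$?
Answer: $\frac{1758231988459}{3472547445} \approx 506.32$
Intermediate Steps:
$o = \frac{115}{4}$ ($o = \left(- \frac{1}{4}\right) \left(-115\right) = \frac{115}{4} \approx 28.75$)
$z{\left(m,P \right)} = \frac{1}{6 \left(\frac{115}{4} + m\right)}$
$N = - \frac{1}{3837069}$ ($N = \frac{\frac{2}{3} \frac{1}{115 + 4 \left(-119\right)}}{7086} = \frac{2}{3 \left(115 - 476\right)} \frac{1}{7086} = \frac{2}{3 \left(-361\right)} \frac{1}{7086} = \frac{2}{3} \left(- \frac{1}{361}\right) \frac{1}{7086} = \left(- \frac{2}{1083}\right) \frac{1}{7086} = - \frac{1}{3837069} \approx -2.6062 \cdot 10^{-7}$)
$N + \left(- \frac{19928}{1810} + \frac{4656}{B{\left(9 \right)}}\right) = - \frac{1}{3837069} + \left(- \frac{19928}{1810} + \frac{4656}{9}\right) = - \frac{1}{3837069} + \left(\left(-19928\right) \frac{1}{1810} + 4656 \cdot \frac{1}{9}\right) = - \frac{1}{3837069} + \left(- \frac{9964}{905} + \frac{1552}{3}\right) = - \frac{1}{3837069} + \frac{1374668}{2715} = \frac{1758231988459}{3472547445}$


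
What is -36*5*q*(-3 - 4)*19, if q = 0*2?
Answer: 0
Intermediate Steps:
q = 0
-36*5*q*(-3 - 4)*19 = -36*5*0*(-3 - 4)*19 = -0*(-7)*19 = -36*0*19 = 0*19 = 0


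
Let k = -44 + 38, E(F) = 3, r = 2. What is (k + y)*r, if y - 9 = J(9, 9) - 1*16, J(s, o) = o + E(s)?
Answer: -2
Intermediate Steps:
k = -6
J(s, o) = 3 + o (J(s, o) = o + 3 = 3 + o)
y = 5 (y = 9 + ((3 + 9) - 1*16) = 9 + (12 - 16) = 9 - 4 = 5)
(k + y)*r = (-6 + 5)*2 = -1*2 = -2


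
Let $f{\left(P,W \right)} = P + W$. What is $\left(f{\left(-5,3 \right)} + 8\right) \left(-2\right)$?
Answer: $-12$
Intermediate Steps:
$\left(f{\left(-5,3 \right)} + 8\right) \left(-2\right) = \left(\left(-5 + 3\right) + 8\right) \left(-2\right) = \left(-2 + 8\right) \left(-2\right) = 6 \left(-2\right) = -12$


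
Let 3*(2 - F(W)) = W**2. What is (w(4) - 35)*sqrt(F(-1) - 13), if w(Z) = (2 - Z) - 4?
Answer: -41*I*sqrt(102)/3 ≈ -138.03*I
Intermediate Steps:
F(W) = 2 - W**2/3
w(Z) = -2 - Z
(w(4) - 35)*sqrt(F(-1) - 13) = ((-2 - 1*4) - 35)*sqrt((2 - 1/3*(-1)**2) - 13) = ((-2 - 4) - 35)*sqrt((2 - 1/3*1) - 13) = (-6 - 35)*sqrt((2 - 1/3) - 13) = -41*sqrt(5/3 - 13) = -41*I*sqrt(102)/3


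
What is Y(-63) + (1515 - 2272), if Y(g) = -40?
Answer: -797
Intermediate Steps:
Y(-63) + (1515 - 2272) = -40 + (1515 - 2272) = -40 - 757 = -797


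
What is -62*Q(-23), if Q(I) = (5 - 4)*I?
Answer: 1426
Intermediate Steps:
Q(I) = I (Q(I) = 1*I = I)
-62*Q(-23) = -62*(-23) = 1426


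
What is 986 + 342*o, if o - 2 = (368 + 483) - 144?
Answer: 243464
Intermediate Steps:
o = 709 (o = 2 + ((368 + 483) - 144) = 2 + (851 - 144) = 2 + 707 = 709)
986 + 342*o = 986 + 342*709 = 986 + 242478 = 243464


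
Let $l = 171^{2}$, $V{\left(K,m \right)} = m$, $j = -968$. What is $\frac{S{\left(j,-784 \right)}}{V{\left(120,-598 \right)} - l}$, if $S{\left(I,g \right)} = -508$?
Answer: $\frac{508}{29839} \approx 0.017025$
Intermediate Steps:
$l = 29241$
$\frac{S{\left(j,-784 \right)}}{V{\left(120,-598 \right)} - l} = - \frac{508}{-598 - 29241} = - \frac{508}{-29839} = \left(-508\right) \left(- \frac{1}{29839}\right) = \frac{508}{29839}$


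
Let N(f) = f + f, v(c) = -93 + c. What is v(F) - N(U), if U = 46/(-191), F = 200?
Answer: 20529/191 ≈ 107.48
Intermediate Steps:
U = -46/191 (U = 46*(-1/191) = -46/191 ≈ -0.24084)
N(f) = 2*f
v(F) - N(U) = (-93 + 200) - 2*(-46)/191 = 107 - 1*(-92/191) = 107 + 92/191 = 20529/191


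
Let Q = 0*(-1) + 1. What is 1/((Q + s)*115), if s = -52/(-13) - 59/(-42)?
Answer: 42/30935 ≈ 0.0013577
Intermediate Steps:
s = 227/42 (s = -52*(-1/13) - 59*(-1/42) = 4 + 59/42 = 227/42 ≈ 5.4048)
Q = 1 (Q = 0 + 1 = 1)
1/((Q + s)*115) = 1/((1 + 227/42)*115) = 1/((269/42)*115) = 1/(30935/42) = 42/30935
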